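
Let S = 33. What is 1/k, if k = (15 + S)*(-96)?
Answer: -1/4608 ≈ -0.00021701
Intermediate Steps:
k = -4608 (k = (15 + 33)*(-96) = 48*(-96) = -4608)
1/k = 1/(-4608) = -1/4608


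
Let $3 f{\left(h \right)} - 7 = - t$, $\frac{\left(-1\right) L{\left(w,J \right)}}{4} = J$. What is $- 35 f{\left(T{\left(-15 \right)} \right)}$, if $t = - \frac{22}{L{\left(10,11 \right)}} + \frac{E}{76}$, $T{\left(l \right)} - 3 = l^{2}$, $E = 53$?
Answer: $- \frac{5145}{76} \approx -67.697$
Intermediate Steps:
$T{\left(l \right)} = 3 + l^{2}$
$L{\left(w,J \right)} = - 4 J$
$t = \frac{91}{76}$ ($t = - \frac{22}{\left(-4\right) 11} + \frac{53}{76} = - \frac{22}{-44} + 53 \cdot \frac{1}{76} = \left(-22\right) \left(- \frac{1}{44}\right) + \frac{53}{76} = \frac{1}{2} + \frac{53}{76} = \frac{91}{76} \approx 1.1974$)
$f{\left(h \right)} = \frac{147}{76}$ ($f{\left(h \right)} = \frac{7}{3} + \frac{\left(-1\right) \frac{91}{76}}{3} = \frac{7}{3} + \frac{1}{3} \left(- \frac{91}{76}\right) = \frac{7}{3} - \frac{91}{228} = \frac{147}{76}$)
$- 35 f{\left(T{\left(-15 \right)} \right)} = \left(-35\right) \frac{147}{76} = - \frac{5145}{76}$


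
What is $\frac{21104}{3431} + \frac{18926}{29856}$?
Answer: $\frac{347508065}{51217968} \approx 6.7849$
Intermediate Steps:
$\frac{21104}{3431} + \frac{18926}{29856} = 21104 \cdot \frac{1}{3431} + 18926 \cdot \frac{1}{29856} = \frac{21104}{3431} + \frac{9463}{14928} = \frac{347508065}{51217968}$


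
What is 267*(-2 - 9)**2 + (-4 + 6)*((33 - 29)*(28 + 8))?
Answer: 32595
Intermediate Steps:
267*(-2 - 9)**2 + (-4 + 6)*((33 - 29)*(28 + 8)) = 267*(-11)**2 + 2*(4*36) = 267*121 + 2*144 = 32307 + 288 = 32595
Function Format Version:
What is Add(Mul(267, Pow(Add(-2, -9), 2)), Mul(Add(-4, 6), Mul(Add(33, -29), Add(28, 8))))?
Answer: 32595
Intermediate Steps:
Add(Mul(267, Pow(Add(-2, -9), 2)), Mul(Add(-4, 6), Mul(Add(33, -29), Add(28, 8)))) = Add(Mul(267, Pow(-11, 2)), Mul(2, Mul(4, 36))) = Add(Mul(267, 121), Mul(2, 144)) = Add(32307, 288) = 32595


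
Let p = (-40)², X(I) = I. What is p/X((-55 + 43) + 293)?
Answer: 1600/281 ≈ 5.6939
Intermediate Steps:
p = 1600
p/X((-55 + 43) + 293) = 1600/((-55 + 43) + 293) = 1600/(-12 + 293) = 1600/281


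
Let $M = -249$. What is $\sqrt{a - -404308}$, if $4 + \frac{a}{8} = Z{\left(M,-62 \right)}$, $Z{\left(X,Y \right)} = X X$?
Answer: $2 \sqrt{225071} \approx 948.83$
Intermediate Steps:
$Z{\left(X,Y \right)} = X^{2}$
$a = 495976$ ($a = -32 + 8 \left(-249\right)^{2} = -32 + 8 \cdot 62001 = -32 + 496008 = 495976$)
$\sqrt{a - -404308} = \sqrt{495976 - -404308} = \sqrt{495976 + 404308} = \sqrt{900284} = 2 \sqrt{225071}$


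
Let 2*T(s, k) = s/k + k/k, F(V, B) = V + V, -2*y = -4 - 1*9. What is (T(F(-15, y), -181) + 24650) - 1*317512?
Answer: -106015833/362 ≈ -2.9286e+5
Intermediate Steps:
y = 13/2 (y = -(-4 - 1*9)/2 = -(-4 - 9)/2 = -1/2*(-13) = 13/2 ≈ 6.5000)
F(V, B) = 2*V
T(s, k) = 1/2 + s/(2*k) (T(s, k) = (s/k + k/k)/2 = (s/k + 1)/2 = (1 + s/k)/2 = 1/2 + s/(2*k))
(T(F(-15, y), -181) + 24650) - 1*317512 = ((1/2)*(-181 + 2*(-15))/(-181) + 24650) - 1*317512 = ((1/2)*(-1/181)*(-181 - 30) + 24650) - 317512 = ((1/2)*(-1/181)*(-211) + 24650) - 317512 = (211/362 + 24650) - 317512 = 8923511/362 - 317512 = -106015833/362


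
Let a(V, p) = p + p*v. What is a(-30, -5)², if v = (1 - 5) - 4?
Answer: 1225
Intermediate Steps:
v = -8 (v = -4 - 4 = -8)
a(V, p) = -7*p (a(V, p) = p + p*(-8) = p - 8*p = -7*p)
a(-30, -5)² = (-7*(-5))² = 35² = 1225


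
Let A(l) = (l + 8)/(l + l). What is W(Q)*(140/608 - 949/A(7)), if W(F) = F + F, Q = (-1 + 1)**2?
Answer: 0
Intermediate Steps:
A(l) = (8 + l)/(2*l) (A(l) = (8 + l)/((2*l)) = (8 + l)*(1/(2*l)) = (8 + l)/(2*l))
Q = 0 (Q = 0**2 = 0)
W(F) = 2*F
W(Q)*(140/608 - 949/A(7)) = (2*0)*(140/608 - 949*14/(8 + 7)) = 0*(140*(1/608) - 949/((1/2)*(1/7)*15)) = 0*(35/152 - 949/15/14) = 0*(35/152 - 949*14/15) = 0*(35/152 - 13286/15) = 0*(-2018947/2280) = 0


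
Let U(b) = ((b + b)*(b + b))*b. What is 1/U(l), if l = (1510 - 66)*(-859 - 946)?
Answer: -1/70826077410117152000 ≈ -1.4119e-20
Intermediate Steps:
l = -2606420 (l = 1444*(-1805) = -2606420)
U(b) = 4*b³ (U(b) = ((2*b)*(2*b))*b = (4*b²)*b = 4*b³)
1/U(l) = 1/(4*(-2606420)³) = 1/(4*(-17706519352529288000)) = 1/(-70826077410117152000) = -1/70826077410117152000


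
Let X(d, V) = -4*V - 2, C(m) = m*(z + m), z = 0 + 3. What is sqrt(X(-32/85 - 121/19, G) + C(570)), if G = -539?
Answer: 2*sqrt(82191) ≈ 573.38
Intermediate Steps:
z = 3
C(m) = m*(3 + m)
X(d, V) = -2 - 4*V
sqrt(X(-32/85 - 121/19, G) + C(570)) = sqrt((-2 - 4*(-539)) + 570*(3 + 570)) = sqrt((-2 + 2156) + 570*573) = sqrt(2154 + 326610) = sqrt(328764) = 2*sqrt(82191)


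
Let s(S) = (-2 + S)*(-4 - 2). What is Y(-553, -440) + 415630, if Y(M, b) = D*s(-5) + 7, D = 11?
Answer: 416099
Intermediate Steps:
s(S) = 12 - 6*S (s(S) = (-2 + S)*(-6) = 12 - 6*S)
Y(M, b) = 469 (Y(M, b) = 11*(12 - 6*(-5)) + 7 = 11*(12 + 30) + 7 = 11*42 + 7 = 462 + 7 = 469)
Y(-553, -440) + 415630 = 469 + 415630 = 416099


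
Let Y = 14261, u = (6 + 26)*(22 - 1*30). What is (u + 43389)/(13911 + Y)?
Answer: 43133/28172 ≈ 1.5311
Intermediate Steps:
u = -256 (u = 32*(22 - 30) = 32*(-8) = -256)
(u + 43389)/(13911 + Y) = (-256 + 43389)/(13911 + 14261) = 43133/28172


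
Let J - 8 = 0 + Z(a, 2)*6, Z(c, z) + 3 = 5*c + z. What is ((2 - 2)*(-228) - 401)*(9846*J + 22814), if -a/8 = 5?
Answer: 4720850294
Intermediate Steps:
a = -40 (a = -8*5 = -40)
Z(c, z) = -3 + z + 5*c (Z(c, z) = -3 + (5*c + z) = -3 + (z + 5*c) = -3 + z + 5*c)
J = -1198 (J = 8 + (0 + (-3 + 2 + 5*(-40))*6) = 8 + (0 + (-3 + 2 - 200)*6) = 8 + (0 - 201*6) = 8 + (0 - 1206) = 8 - 1206 = -1198)
((2 - 2)*(-228) - 401)*(9846*J + 22814) = ((2 - 2)*(-228) - 401)*(9846*(-1198) + 22814) = (0*(-228) - 401)*(-11795508 + 22814) = (0 - 401)*(-11772694) = -401*(-11772694) = 4720850294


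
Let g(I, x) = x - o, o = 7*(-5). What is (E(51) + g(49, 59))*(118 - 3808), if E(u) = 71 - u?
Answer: -420660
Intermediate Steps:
o = -35
g(I, x) = 35 + x (g(I, x) = x - 1*(-35) = x + 35 = 35 + x)
(E(51) + g(49, 59))*(118 - 3808) = ((71 - 1*51) + (35 + 59))*(118 - 3808) = ((71 - 51) + 94)*(-3690) = (20 + 94)*(-3690) = 114*(-3690) = -420660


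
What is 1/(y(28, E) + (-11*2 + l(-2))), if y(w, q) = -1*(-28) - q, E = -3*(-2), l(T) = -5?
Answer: -⅕ ≈ -0.20000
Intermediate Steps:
E = 6
y(w, q) = 28 - q
1/(y(28, E) + (-11*2 + l(-2))) = 1/((28 - 1*6) + (-11*2 - 5)) = 1/((28 - 6) + (-22 - 5)) = 1/(22 - 27) = 1/(-5) = -⅕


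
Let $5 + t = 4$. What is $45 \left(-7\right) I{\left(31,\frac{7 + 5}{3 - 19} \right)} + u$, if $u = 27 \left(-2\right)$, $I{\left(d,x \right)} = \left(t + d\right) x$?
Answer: $\frac{14067}{2} \approx 7033.5$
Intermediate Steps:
$t = -1$ ($t = -5 + 4 = -1$)
$I{\left(d,x \right)} = x \left(-1 + d\right)$ ($I{\left(d,x \right)} = \left(-1 + d\right) x = x \left(-1 + d\right)$)
$u = -54$
$45 \left(-7\right) I{\left(31,\frac{7 + 5}{3 - 19} \right)} + u = 45 \left(-7\right) \frac{7 + 5}{3 - 19} \left(-1 + 31\right) - 54 = - 315 \frac{12}{-16} \cdot 30 - 54 = - 315 \cdot 12 \left(- \frac{1}{16}\right) 30 - 54 = - 315 \left(\left(- \frac{3}{4}\right) 30\right) - 54 = \left(-315\right) \left(- \frac{45}{2}\right) - 54 = \frac{14175}{2} - 54 = \frac{14067}{2}$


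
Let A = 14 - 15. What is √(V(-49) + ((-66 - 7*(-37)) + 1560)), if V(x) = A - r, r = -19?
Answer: √1771 ≈ 42.083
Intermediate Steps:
A = -1
V(x) = 18 (V(x) = -1 - 1*(-19) = -1 + 19 = 18)
√(V(-49) + ((-66 - 7*(-37)) + 1560)) = √(18 + ((-66 - 7*(-37)) + 1560)) = √(18 + ((-66 + 259) + 1560)) = √(18 + (193 + 1560)) = √(18 + 1753) = √1771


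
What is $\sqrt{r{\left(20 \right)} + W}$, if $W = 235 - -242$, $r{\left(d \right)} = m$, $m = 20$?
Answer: $\sqrt{497} \approx 22.293$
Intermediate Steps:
$r{\left(d \right)} = 20$
$W = 477$ ($W = 235 + 242 = 477$)
$\sqrt{r{\left(20 \right)} + W} = \sqrt{20 + 477} = \sqrt{497}$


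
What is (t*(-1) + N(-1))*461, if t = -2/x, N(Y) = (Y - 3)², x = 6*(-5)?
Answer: 110179/15 ≈ 7345.3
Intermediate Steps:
x = -30
N(Y) = (-3 + Y)²
t = 1/15 (t = -2/(-30) = -2*(-1/30) = 1/15 ≈ 0.066667)
(t*(-1) + N(-1))*461 = ((1/15)*(-1) + (-3 - 1)²)*461 = (-1/15 + (-4)²)*461 = (-1/15 + 16)*461 = (239/15)*461 = 110179/15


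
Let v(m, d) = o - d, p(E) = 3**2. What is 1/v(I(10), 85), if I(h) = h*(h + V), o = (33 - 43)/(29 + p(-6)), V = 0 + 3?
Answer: -19/1620 ≈ -0.011728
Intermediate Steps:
p(E) = 9
V = 3
o = -5/19 (o = (33 - 43)/(29 + 9) = -10/38 = -10*1/38 = -5/19 ≈ -0.26316)
I(h) = h*(3 + h) (I(h) = h*(h + 3) = h*(3 + h))
v(m, d) = -5/19 - d
1/v(I(10), 85) = 1/(-5/19 - 1*85) = 1/(-5/19 - 85) = 1/(-1620/19) = -19/1620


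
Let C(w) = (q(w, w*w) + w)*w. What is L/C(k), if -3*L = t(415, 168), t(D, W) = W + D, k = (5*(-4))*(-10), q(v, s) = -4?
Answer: -583/117600 ≈ -0.0049575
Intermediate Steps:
k = 200 (k = -20*(-10) = 200)
t(D, W) = D + W
L = -583/3 (L = -(415 + 168)/3 = -⅓*583 = -583/3 ≈ -194.33)
C(w) = w*(-4 + w) (C(w) = (-4 + w)*w = w*(-4 + w))
L/C(k) = -583*1/(200*(-4 + 200))/3 = -583/(3*(200*196)) = -583/3/39200 = -583/3*1/39200 = -583/117600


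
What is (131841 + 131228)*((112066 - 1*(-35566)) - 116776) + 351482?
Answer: 8117608546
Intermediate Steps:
(131841 + 131228)*((112066 - 1*(-35566)) - 116776) + 351482 = 263069*((112066 + 35566) - 116776) + 351482 = 263069*(147632 - 116776) + 351482 = 263069*30856 + 351482 = 8117257064 + 351482 = 8117608546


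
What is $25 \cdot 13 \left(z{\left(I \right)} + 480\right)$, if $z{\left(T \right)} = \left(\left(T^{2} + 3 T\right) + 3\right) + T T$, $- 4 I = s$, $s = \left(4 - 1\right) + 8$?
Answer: $\frac{1273675}{8} \approx 1.5921 \cdot 10^{5}$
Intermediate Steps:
$s = 11$ ($s = 3 + 8 = 11$)
$I = - \frac{11}{4}$ ($I = \left(- \frac{1}{4}\right) 11 = - \frac{11}{4} \approx -2.75$)
$z{\left(T \right)} = 3 + 2 T^{2} + 3 T$ ($z{\left(T \right)} = \left(3 + T^{2} + 3 T\right) + T^{2} = 3 + 2 T^{2} + 3 T$)
$25 \cdot 13 \left(z{\left(I \right)} + 480\right) = 25 \cdot 13 \left(\left(3 + 2 \left(- \frac{11}{4}\right)^{2} + 3 \left(- \frac{11}{4}\right)\right) + 480\right) = 325 \left(\left(3 + 2 \cdot \frac{121}{16} - \frac{33}{4}\right) + 480\right) = 325 \left(\left(3 + \frac{121}{8} - \frac{33}{4}\right) + 480\right) = 325 \left(\frac{79}{8} + 480\right) = 325 \cdot \frac{3919}{8} = \frac{1273675}{8}$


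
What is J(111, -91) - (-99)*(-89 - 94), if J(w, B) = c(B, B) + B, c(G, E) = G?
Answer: -18299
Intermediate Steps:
J(w, B) = 2*B (J(w, B) = B + B = 2*B)
J(111, -91) - (-99)*(-89 - 94) = 2*(-91) - (-99)*(-89 - 94) = -182 - (-99)*(-183) = -182 - 1*18117 = -182 - 18117 = -18299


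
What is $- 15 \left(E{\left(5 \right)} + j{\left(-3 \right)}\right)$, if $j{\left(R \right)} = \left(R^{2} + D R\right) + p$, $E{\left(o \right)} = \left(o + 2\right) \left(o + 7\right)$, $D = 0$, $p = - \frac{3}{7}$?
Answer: $- \frac{9720}{7} \approx -1388.6$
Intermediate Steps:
$p = - \frac{3}{7}$ ($p = \left(-3\right) \frac{1}{7} = - \frac{3}{7} \approx -0.42857$)
$E{\left(o \right)} = \left(2 + o\right) \left(7 + o\right)$
$j{\left(R \right)} = - \frac{3}{7} + R^{2}$ ($j{\left(R \right)} = \left(R^{2} + 0 R\right) - \frac{3}{7} = \left(R^{2} + 0\right) - \frac{3}{7} = R^{2} - \frac{3}{7} = - \frac{3}{7} + R^{2}$)
$- 15 \left(E{\left(5 \right)} + j{\left(-3 \right)}\right) = - 15 \left(\left(14 + 5^{2} + 9 \cdot 5\right) - \left(\frac{3}{7} - \left(-3\right)^{2}\right)\right) = - 15 \left(\left(14 + 25 + 45\right) + \left(- \frac{3}{7} + 9\right)\right) = - 15 \left(84 + \frac{60}{7}\right) = \left(-15\right) \frac{648}{7} = - \frac{9720}{7}$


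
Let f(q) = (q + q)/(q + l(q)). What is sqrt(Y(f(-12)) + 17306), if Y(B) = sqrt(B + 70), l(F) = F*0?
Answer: sqrt(17306 + 6*sqrt(2)) ≈ 131.58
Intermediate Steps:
l(F) = 0
f(q) = 2 (f(q) = (q + q)/(q + 0) = (2*q)/q = 2)
Y(B) = sqrt(70 + B)
sqrt(Y(f(-12)) + 17306) = sqrt(sqrt(70 + 2) + 17306) = sqrt(sqrt(72) + 17306) = sqrt(6*sqrt(2) + 17306) = sqrt(17306 + 6*sqrt(2))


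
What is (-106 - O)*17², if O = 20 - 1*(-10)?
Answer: -39304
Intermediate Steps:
O = 30 (O = 20 + 10 = 30)
(-106 - O)*17² = (-106 - 1*30)*17² = (-106 - 30)*289 = -136*289 = -39304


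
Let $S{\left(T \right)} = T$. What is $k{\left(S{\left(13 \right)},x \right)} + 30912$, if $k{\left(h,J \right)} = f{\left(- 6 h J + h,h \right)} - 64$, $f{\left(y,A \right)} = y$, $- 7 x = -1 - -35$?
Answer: $\frac{218679}{7} \approx 31240.0$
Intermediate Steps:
$x = - \frac{34}{7}$ ($x = - \frac{-1 - -35}{7} = - \frac{-1 + 35}{7} = \left(- \frac{1}{7}\right) 34 = - \frac{34}{7} \approx -4.8571$)
$k{\left(h,J \right)} = -64 + h - 6 J h$ ($k{\left(h,J \right)} = \left(- 6 h J + h\right) - 64 = \left(- 6 J h + h\right) - 64 = \left(h - 6 J h\right) - 64 = -64 + h - 6 J h$)
$k{\left(S{\left(13 \right)},x \right)} + 30912 = \left(-64 + 13 - \left(- \frac{204}{7}\right) 13\right) + 30912 = \left(-64 + 13 + \frac{2652}{7}\right) + 30912 = \frac{2295}{7} + 30912 = \frac{218679}{7}$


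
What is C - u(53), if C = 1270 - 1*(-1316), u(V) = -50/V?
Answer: 137108/53 ≈ 2586.9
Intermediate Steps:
C = 2586 (C = 1270 + 1316 = 2586)
C - u(53) = 2586 - (-50)/53 = 2586 - 1*(-50/53) = 2586 + 50/53 = 137108/53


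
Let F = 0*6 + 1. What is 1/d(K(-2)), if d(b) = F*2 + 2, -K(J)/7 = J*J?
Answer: ¼ ≈ 0.25000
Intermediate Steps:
K(J) = -7*J² (K(J) = -7*J*J = -7*J²)
F = 1 (F = 0 + 1 = 1)
d(b) = 4 (d(b) = 1*2 + 2 = 2 + 2 = 4)
1/d(K(-2)) = 1/4 = ¼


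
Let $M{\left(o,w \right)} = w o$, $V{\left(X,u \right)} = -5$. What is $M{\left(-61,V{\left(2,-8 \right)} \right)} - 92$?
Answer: $213$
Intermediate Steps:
$M{\left(o,w \right)} = o w$
$M{\left(-61,V{\left(2,-8 \right)} \right)} - 92 = \left(-61\right) \left(-5\right) - 92 = 305 - 92 = 213$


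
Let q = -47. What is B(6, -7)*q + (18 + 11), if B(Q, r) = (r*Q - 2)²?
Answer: -90963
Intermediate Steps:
B(Q, r) = (-2 + Q*r)² (B(Q, r) = (Q*r - 2)² = (-2 + Q*r)²)
B(6, -7)*q + (18 + 11) = (-2 + 6*(-7))²*(-47) + (18 + 11) = (-2 - 42)²*(-47) + 29 = (-44)²*(-47) + 29 = 1936*(-47) + 29 = -90992 + 29 = -90963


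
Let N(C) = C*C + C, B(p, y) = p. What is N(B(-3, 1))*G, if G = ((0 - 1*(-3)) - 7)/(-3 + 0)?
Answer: 8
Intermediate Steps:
G = 4/3 (G = ((0 + 3) - 7)/(-3) = (3 - 7)*(-1/3) = -4*(-1/3) = 4/3 ≈ 1.3333)
N(C) = C + C**2 (N(C) = C**2 + C = C + C**2)
N(B(-3, 1))*G = -3*(1 - 3)*(4/3) = -3*(-2)*(4/3) = 6*(4/3) = 8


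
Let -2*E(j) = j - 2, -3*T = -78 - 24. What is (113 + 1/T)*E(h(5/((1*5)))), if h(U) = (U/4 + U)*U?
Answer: 11529/272 ≈ 42.386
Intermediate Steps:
T = 34 (T = -(-78 - 24)/3 = -1/3*(-102) = 34)
h(U) = 5*U**2/4 (h(U) = (U*(1/4) + U)*U = (U/4 + U)*U = (5*U/4)*U = 5*U**2/4)
E(j) = 1 - j/2 (E(j) = -(j - 2)/2 = -(-2 + j)/2 = 1 - j/2)
(113 + 1/T)*E(h(5/((1*5)))) = (113 + 1/34)*(1 - 5*(5/((1*5)))**2/8) = (113 + 1/34)*(1 - 5*(5/5)**2/8) = 3843*(1 - 5*(5*(1/5))**2/8)/34 = 3843*(1 - 5*1**2/8)/34 = 3843*(1 - 5/8)/34 = (3843/34)*(3/8) = 11529/272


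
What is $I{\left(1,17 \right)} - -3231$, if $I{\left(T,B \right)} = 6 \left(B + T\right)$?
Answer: $3339$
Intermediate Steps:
$I{\left(T,B \right)} = 6 B + 6 T$
$I{\left(1,17 \right)} - -3231 = \left(6 \cdot 17 + 6 \cdot 1\right) - -3231 = \left(102 + 6\right) + 3231 = 108 + 3231 = 3339$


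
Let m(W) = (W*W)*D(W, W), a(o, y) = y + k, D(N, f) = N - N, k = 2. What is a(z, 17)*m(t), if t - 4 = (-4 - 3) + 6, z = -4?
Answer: 0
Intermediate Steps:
D(N, f) = 0
a(o, y) = 2 + y (a(o, y) = y + 2 = 2 + y)
t = 3 (t = 4 + ((-4 - 3) + 6) = 4 + (-7 + 6) = 4 - 1 = 3)
m(W) = 0 (m(W) = (W*W)*0 = W**2*0 = 0)
a(z, 17)*m(t) = (2 + 17)*0 = 19*0 = 0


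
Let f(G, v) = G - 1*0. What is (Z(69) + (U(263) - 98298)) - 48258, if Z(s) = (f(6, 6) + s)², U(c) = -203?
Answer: -141134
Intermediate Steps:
f(G, v) = G (f(G, v) = G + 0 = G)
Z(s) = (6 + s)²
(Z(69) + (U(263) - 98298)) - 48258 = ((6 + 69)² + (-203 - 98298)) - 48258 = (75² - 98501) - 48258 = (5625 - 98501) - 48258 = -92876 - 48258 = -141134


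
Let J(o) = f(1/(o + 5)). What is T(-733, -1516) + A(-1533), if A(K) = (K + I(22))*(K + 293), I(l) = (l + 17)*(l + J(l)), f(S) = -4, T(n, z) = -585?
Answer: 1029855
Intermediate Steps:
J(o) = -4
I(l) = (-4 + l)*(17 + l) (I(l) = (l + 17)*(l - 4) = (17 + l)*(-4 + l) = (-4 + l)*(17 + l))
A(K) = (293 + K)*(702 + K) (A(K) = (K + (-68 + 22² + 13*22))*(K + 293) = (K + (-68 + 484 + 286))*(293 + K) = (K + 702)*(293 + K) = (702 + K)*(293 + K) = (293 + K)*(702 + K))
T(-733, -1516) + A(-1533) = -585 + (205686 + (-1533)² + 995*(-1533)) = -585 + (205686 + 2350089 - 1525335) = -585 + 1030440 = 1029855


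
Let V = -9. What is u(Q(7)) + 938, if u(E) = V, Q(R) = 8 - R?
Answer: 929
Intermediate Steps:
u(E) = -9
u(Q(7)) + 938 = -9 + 938 = 929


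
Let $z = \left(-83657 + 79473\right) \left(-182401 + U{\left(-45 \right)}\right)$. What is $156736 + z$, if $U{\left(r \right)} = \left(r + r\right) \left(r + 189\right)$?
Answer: $817547160$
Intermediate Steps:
$U{\left(r \right)} = 2 r \left(189 + r\right)$
$z = 817390424$ ($z = \left(-83657 + 79473\right) \left(-182401 + 2 \left(-45\right) \left(189 - 45\right)\right) = - 4184 \left(-182401 + 2 \left(-45\right) 144\right) = - 4184 \left(-182401 - 12960\right) = \left(-4184\right) \left(-195361\right) = 817390424$)
$156736 + z = 156736 + 817390424 = 817547160$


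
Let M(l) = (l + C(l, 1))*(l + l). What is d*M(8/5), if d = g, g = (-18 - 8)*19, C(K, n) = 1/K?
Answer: -87932/25 ≈ -3517.3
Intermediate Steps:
M(l) = 2*l*(l + 1/l) (M(l) = (l + 1/l)*(l + l) = (l + 1/l)*(2*l) = 2*l*(l + 1/l))
g = -494 (g = -26*19 = -494)
d = -494
d*M(8/5) = -494*(2 + 2*(8/5)²) = -494*(2 + 2*(64/25)) = -494*(2 + 128/25) = -494*178/25 = -87932/25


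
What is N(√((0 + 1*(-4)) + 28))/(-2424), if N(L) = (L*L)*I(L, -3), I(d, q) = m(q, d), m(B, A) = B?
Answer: 3/101 ≈ 0.029703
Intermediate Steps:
I(d, q) = q
N(L) = -3*L² (N(L) = (L*L)*(-3) = L²*(-3) = -3*L²)
N(√((0 + 1*(-4)) + 28))/(-2424) = -(84 + 3*(-4))/(-2424) = -3*(√((0 - 4) + 28))²*(-1/2424) = -3*(√(-4 + 28))²*(-1/2424) = -3*(√24)²*(-1/2424) = -3*(2*√6)²*(-1/2424) = -3*24*(-1/2424) = -72*(-1/2424) = 3/101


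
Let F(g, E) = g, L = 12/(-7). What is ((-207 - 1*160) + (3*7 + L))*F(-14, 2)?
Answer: 4868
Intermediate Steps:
L = -12/7 (L = 12*(-⅐) = -12/7 ≈ -1.7143)
((-207 - 1*160) + (3*7 + L))*F(-14, 2) = ((-207 - 1*160) + (3*7 - 12/7))*(-14) = ((-207 - 160) + (21 - 12/7))*(-14) = (-367 + 135/7)*(-14) = -2434/7*(-14) = 4868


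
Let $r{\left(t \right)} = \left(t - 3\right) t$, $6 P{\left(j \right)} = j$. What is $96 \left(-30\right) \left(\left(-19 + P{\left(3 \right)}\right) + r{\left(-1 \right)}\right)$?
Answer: $41760$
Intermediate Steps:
$P{\left(j \right)} = \frac{j}{6}$
$r{\left(t \right)} = t \left(-3 + t\right)$ ($r{\left(t \right)} = \left(-3 + t\right) t = t \left(-3 + t\right)$)
$96 \left(-30\right) \left(\left(-19 + P{\left(3 \right)}\right) + r{\left(-1 \right)}\right) = 96 \left(-30\right) \left(\left(-19 + \frac{1}{6} \cdot 3\right) - \left(-3 - 1\right)\right) = - 2880 \left(\left(-19 + \frac{1}{2}\right) - -4\right) = - 2880 \left(- \frac{37}{2} + 4\right) = \left(-2880\right) \left(- \frac{29}{2}\right) = 41760$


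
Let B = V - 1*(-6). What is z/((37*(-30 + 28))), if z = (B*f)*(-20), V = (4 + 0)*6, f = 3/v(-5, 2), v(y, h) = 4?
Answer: 225/37 ≈ 6.0811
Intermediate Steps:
f = ¾ (f = 3/4 = 3*(¼) = ¾ ≈ 0.75000)
V = 24 (V = 4*6 = 24)
B = 30 (B = 24 - 1*(-6) = 24 + 6 = 30)
z = -450 (z = (30*(¾))*(-20) = (45/2)*(-20) = -450)
z/((37*(-30 + 28))) = -450*1/(37*(-30 + 28)) = -450/(37*(-2)) = -450/(-74) = -450*(-1/74) = 225/37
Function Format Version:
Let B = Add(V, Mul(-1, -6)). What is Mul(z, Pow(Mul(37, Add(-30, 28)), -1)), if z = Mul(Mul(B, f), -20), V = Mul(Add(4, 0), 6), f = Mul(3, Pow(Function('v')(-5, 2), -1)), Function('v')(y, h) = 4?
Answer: Rational(225, 37) ≈ 6.0811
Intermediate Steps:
f = Rational(3, 4) (f = Mul(3, Pow(4, -1)) = Mul(3, Rational(1, 4)) = Rational(3, 4) ≈ 0.75000)
V = 24 (V = Mul(4, 6) = 24)
B = 30 (B = Add(24, Mul(-1, -6)) = Add(24, 6) = 30)
z = -450 (z = Mul(Mul(30, Rational(3, 4)), -20) = Mul(Rational(45, 2), -20) = -450)
Mul(z, Pow(Mul(37, Add(-30, 28)), -1)) = Mul(-450, Pow(Mul(37, Add(-30, 28)), -1)) = Mul(-450, Pow(Mul(37, -2), -1)) = Mul(-450, Pow(-74, -1)) = Mul(-450, Rational(-1, 74)) = Rational(225, 37)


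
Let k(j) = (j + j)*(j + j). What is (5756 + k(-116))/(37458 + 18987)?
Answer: 3972/3763 ≈ 1.0555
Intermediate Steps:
k(j) = 4*j**2 (k(j) = (2*j)*(2*j) = 4*j**2)
(5756 + k(-116))/(37458 + 18987) = (5756 + 4*(-116)**2)/(37458 + 18987) = (5756 + 4*13456)/56445 = (5756 + 53824)*(1/56445) = 59580*(1/56445) = 3972/3763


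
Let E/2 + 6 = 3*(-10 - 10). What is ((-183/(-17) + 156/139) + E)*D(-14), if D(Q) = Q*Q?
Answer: -55630092/2363 ≈ -23542.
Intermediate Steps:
D(Q) = Q²
E = -132 (E = -12 + 2*(3*(-10 - 10)) = -12 + 2*(3*(-20)) = -12 + 2*(-60) = -12 - 120 = -132)
((-183/(-17) + 156/139) + E)*D(-14) = ((-183/(-17) + 156/139) - 132)*(-14)² = ((-183*(-1/17) + 156*(1/139)) - 132)*196 = ((183/17 + 156/139) - 132)*196 = (28089/2363 - 132)*196 = -283827/2363*196 = -55630092/2363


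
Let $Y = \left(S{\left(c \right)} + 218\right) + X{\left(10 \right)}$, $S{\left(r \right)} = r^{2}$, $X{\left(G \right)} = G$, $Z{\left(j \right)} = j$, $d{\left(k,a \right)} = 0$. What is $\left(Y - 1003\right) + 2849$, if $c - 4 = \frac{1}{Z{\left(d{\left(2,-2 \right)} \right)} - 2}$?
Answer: $\frac{8345}{4} \approx 2086.3$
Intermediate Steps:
$c = \frac{7}{2}$ ($c = 4 + \frac{1}{0 - 2} = 4 + \frac{1}{-2} = 4 - \frac{1}{2} = \frac{7}{2} \approx 3.5$)
$Y = \frac{961}{4}$ ($Y = \left(\left(\frac{7}{2}\right)^{2} + 218\right) + 10 = \left(\frac{49}{4} + 218\right) + 10 = \frac{921}{4} + 10 = \frac{961}{4} \approx 240.25$)
$\left(Y - 1003\right) + 2849 = \left(\frac{961}{4} - 1003\right) + 2849 = - \frac{3051}{4} + 2849 = \frac{8345}{4}$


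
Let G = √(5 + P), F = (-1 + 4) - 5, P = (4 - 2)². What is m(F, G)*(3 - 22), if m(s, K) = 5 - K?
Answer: -38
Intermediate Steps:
P = 4 (P = 2² = 4)
F = -2 (F = 3 - 5 = -2)
G = 3 (G = √(5 + 4) = √9 = 3)
m(F, G)*(3 - 22) = (5 - 1*3)*(3 - 22) = (5 - 3)*(-19) = 2*(-19) = -38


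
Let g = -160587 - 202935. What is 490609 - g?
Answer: 854131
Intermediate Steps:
g = -363522
490609 - g = 490609 - 1*(-363522) = 490609 + 363522 = 854131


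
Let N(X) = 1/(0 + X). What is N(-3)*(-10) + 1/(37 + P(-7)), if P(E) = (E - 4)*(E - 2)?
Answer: 1363/408 ≈ 3.3407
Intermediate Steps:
P(E) = (-4 + E)*(-2 + E)
N(X) = 1/X
N(-3)*(-10) + 1/(37 + P(-7)) = -10/(-3) + 1/(37 + (8 + (-7)² - 6*(-7))) = -⅓*(-10) + 1/(37 + (8 + 49 + 42)) = 10/3 + 1/(37 + 99) = 10/3 + 1/136 = 1363/408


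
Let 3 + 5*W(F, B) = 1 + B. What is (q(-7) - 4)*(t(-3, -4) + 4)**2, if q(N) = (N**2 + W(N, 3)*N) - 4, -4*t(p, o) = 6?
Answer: 495/2 ≈ 247.50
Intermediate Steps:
W(F, B) = -2/5 + B/5 (W(F, B) = -3/5 + (1 + B)/5 = -3/5 + (1/5 + B/5) = -2/5 + B/5)
t(p, o) = -3/2 (t(p, o) = -1/4*6 = -3/2)
q(N) = -4 + N**2 + N/5 (q(N) = (N**2 + (-2/5 + (1/5)*3)*N) - 4 = (N**2 + (-2/5 + 3/5)*N) - 4 = (N**2 + N/5) - 4 = -4 + N**2 + N/5)
(q(-7) - 4)*(t(-3, -4) + 4)**2 = ((-4 + (-7)**2 + (1/5)*(-7)) - 4)*(-3/2 + 4)**2 = ((-4 + 49 - 7/5) - 4)*(5/2)**2 = (218/5 - 4)*(25/4) = (198/5)*(25/4) = 495/2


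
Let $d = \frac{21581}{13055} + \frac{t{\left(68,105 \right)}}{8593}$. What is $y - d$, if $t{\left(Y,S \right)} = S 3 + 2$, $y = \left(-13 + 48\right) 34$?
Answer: $\frac{19043791126}{16025945} \approx 1188.3$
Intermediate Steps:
$y = 1190$ ($y = 35 \cdot 34 = 1190$)
$t{\left(Y,S \right)} = 2 + 3 S$ ($t{\left(Y,S \right)} = 3 S + 2 = 2 + 3 S$)
$d = \frac{27083424}{16025945}$ ($d = \frac{21581}{13055} + \frac{2 + 3 \cdot 105}{8593} = 21581 \cdot \frac{1}{13055} + \left(2 + 315\right) \frac{1}{8593} = \frac{3083}{1865} + 317 \cdot \frac{1}{8593} = \frac{3083}{1865} + \frac{317}{8593} = \frac{27083424}{16025945} \approx 1.69$)
$y - d = 1190 - \frac{27083424}{16025945} = \frac{19043791126}{16025945}$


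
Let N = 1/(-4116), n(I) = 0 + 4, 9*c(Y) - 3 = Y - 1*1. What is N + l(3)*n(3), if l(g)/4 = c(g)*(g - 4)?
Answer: -109763/12348 ≈ -8.8891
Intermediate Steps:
c(Y) = 2/9 + Y/9 (c(Y) = 1/3 + (Y - 1*1)/9 = 1/3 + (Y - 1)/9 = 1/3 + (-1 + Y)/9 = 1/3 + (-1/9 + Y/9) = 2/9 + Y/9)
l(g) = 4*(-4 + g)*(2/9 + g/9) (l(g) = 4*((2/9 + g/9)*(g - 4)) = 4*((2/9 + g/9)*(-4 + g)) = 4*((-4 + g)*(2/9 + g/9)) = 4*(-4 + g)*(2/9 + g/9))
n(I) = 4
N = -1/4116 ≈ -0.00024295
N + l(3)*n(3) = -1/4116 + (4*(-4 + 3)*(2 + 3)/9)*4 = -1/4116 + ((4/9)*(-1)*5)*4 = -1/4116 - 20/9*4 = -1/4116 - 80/9 = -109763/12348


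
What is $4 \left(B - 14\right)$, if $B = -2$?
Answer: $-64$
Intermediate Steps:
$4 \left(B - 14\right) = 4 \left(-2 - 14\right) = 4 \left(-16\right) = -64$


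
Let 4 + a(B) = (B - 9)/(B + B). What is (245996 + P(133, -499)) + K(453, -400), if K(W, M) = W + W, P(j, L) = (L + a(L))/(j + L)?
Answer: 15030983537/60878 ≈ 2.4690e+5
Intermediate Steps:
a(B) = -4 + (-9 + B)/(2*B) (a(B) = -4 + (B - 9)/(B + B) = -4 + (-9 + B)/((2*B)) = -4 + (-9 + B)*(1/(2*B)) = -4 + (-9 + B)/(2*B))
P(j, L) = (L + (-9 - 7*L)/(2*L))/(L + j) (P(j, L) = (L + (-9 - 7*L)/(2*L))/(j + L) = (L + (-9 - 7*L)/(2*L))/(L + j))
K(W, M) = 2*W
(245996 + P(133, -499)) + K(453, -400) = (245996 + (½)*(-9 - 7*(-499) + 2*(-499)²)/(-499*(-499 + 133))) + 2*453 = (245996 + (½)*(-1/499)*(-9 + 3493 + 2*249001)/(-366)) + 906 = (245996 + (½)*(-1/499)*(-1/366)*(-9 + 3493 + 498002)) + 906 = (245996 + (½)*(-1/499)*(-1/366)*501486) + 906 = (245996 + 83581/60878) + 906 = 14975828069/60878 + 906 = 15030983537/60878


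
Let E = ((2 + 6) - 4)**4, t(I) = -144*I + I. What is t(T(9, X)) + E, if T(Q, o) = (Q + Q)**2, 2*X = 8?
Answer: -46076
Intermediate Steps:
X = 4 (X = (1/2)*8 = 4)
T(Q, o) = 4*Q**2 (T(Q, o) = (2*Q)**2 = 4*Q**2)
t(I) = -143*I
E = 256 (E = (8 - 4)**4 = 4**4 = 256)
t(T(9, X)) + E = -572*9**2 + 256 = -572*81 + 256 = -143*324 + 256 = -46332 + 256 = -46076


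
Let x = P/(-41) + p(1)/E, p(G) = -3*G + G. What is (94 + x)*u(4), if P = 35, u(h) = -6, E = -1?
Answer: -23406/41 ≈ -570.88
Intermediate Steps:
p(G) = -2*G
x = 47/41 (x = 35/(-41) - 2*1/(-1) = 35*(-1/41) - 2*(-1) = -35/41 + 2 = 47/41 ≈ 1.1463)
(94 + x)*u(4) = (94 + 47/41)*(-6) = (3901/41)*(-6) = -23406/41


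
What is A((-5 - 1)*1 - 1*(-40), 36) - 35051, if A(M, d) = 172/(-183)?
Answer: -6414505/183 ≈ -35052.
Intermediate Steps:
A(M, d) = -172/183 (A(M, d) = 172*(-1/183) = -172/183)
A((-5 - 1)*1 - 1*(-40), 36) - 35051 = -172/183 - 35051 = -6414505/183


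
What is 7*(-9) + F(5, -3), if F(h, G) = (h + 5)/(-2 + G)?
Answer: -65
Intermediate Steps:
F(h, G) = (5 + h)/(-2 + G)
7*(-9) + F(5, -3) = 7*(-9) + (5 + 5)/(-2 - 3) = -63 + 10/(-5) = -63 - 1/5*10 = -63 - 2 = -65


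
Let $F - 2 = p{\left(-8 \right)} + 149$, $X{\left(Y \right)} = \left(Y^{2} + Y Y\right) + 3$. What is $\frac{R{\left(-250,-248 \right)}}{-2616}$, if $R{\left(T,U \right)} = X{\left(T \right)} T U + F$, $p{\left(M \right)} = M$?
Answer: $- \frac{2583395381}{872} \approx -2.9626 \cdot 10^{6}$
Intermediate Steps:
$X{\left(Y \right)} = 3 + 2 Y^{2}$ ($X{\left(Y \right)} = \left(Y^{2} + Y^{2}\right) + 3 = 2 Y^{2} + 3 = 3 + 2 Y^{2}$)
$F = 143$ ($F = 2 + \left(-8 + 149\right) = 2 + 141 = 143$)
$R{\left(T,U \right)} = 143 + T U \left(3 + 2 T^{2}\right)$ ($R{\left(T,U \right)} = \left(3 + 2 T^{2}\right) T U + 143 = T \left(3 + 2 T^{2}\right) U + 143 = T U \left(3 + 2 T^{2}\right) + 143 = 143 + T U \left(3 + 2 T^{2}\right)$)
$\frac{R{\left(-250,-248 \right)}}{-2616} = \frac{143 - - 62000 \left(3 + 2 \left(-250\right)^{2}\right)}{-2616} = \left(143 - - 62000 \left(3 + 2 \cdot 62500\right)\right) \left(- \frac{1}{2616}\right) = \left(143 - - 62000 \left(3 + 125000\right)\right) \left(- \frac{1}{2616}\right) = \left(143 - \left(-62000\right) 125003\right) \left(- \frac{1}{2616}\right) = \left(143 + 7750186000\right) \left(- \frac{1}{2616}\right) = 7750186143 \left(- \frac{1}{2616}\right) = - \frac{2583395381}{872}$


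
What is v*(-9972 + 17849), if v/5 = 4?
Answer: 157540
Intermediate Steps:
v = 20 (v = 5*4 = 20)
v*(-9972 + 17849) = 20*(-9972 + 17849) = 20*7877 = 157540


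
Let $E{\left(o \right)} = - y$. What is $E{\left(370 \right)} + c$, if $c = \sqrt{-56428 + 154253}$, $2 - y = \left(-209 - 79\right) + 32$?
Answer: $-258 + 5 \sqrt{3913} \approx 54.77$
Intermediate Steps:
$y = 258$ ($y = 2 - \left(\left(-209 - 79\right) + 32\right) = 2 - \left(-288 + 32\right) = 2 - -256 = 2 + 256 = 258$)
$E{\left(o \right)} = -258$ ($E{\left(o \right)} = \left(-1\right) 258 = -258$)
$c = 5 \sqrt{3913}$ ($c = \sqrt{97825} = 5 \sqrt{3913} \approx 312.77$)
$E{\left(370 \right)} + c = -258 + 5 \sqrt{3913}$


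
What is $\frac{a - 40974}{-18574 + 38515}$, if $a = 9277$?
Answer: $- \frac{31697}{19941} \approx -1.5895$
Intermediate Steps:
$\frac{a - 40974}{-18574 + 38515} = \frac{9277 - 40974}{-18574 + 38515} = - \frac{31697}{19941}$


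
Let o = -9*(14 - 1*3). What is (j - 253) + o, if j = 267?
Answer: -85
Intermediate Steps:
o = -99 (o = -9*(14 - 3) = -9*11 = -99)
(j - 253) + o = (267 - 253) - 99 = 14 - 99 = -85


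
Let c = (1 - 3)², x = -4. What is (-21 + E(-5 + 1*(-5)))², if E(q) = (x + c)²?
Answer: 441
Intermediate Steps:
c = 4 (c = (-2)² = 4)
E(q) = 0 (E(q) = (-4 + 4)² = 0² = 0)
(-21 + E(-5 + 1*(-5)))² = (-21 + 0)² = (-21)² = 441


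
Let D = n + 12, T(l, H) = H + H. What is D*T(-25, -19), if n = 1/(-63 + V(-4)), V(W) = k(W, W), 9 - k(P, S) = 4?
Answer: -13205/29 ≈ -455.34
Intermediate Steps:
T(l, H) = 2*H
k(P, S) = 5 (k(P, S) = 9 - 1*4 = 9 - 4 = 5)
V(W) = 5
n = -1/58 (n = 1/(-63 + 5) = 1/(-58) = -1/58 ≈ -0.017241)
D = 695/58 (D = -1/58 + 12 = 695/58 ≈ 11.983)
D*T(-25, -19) = 695*(2*(-19))/58 = (695/58)*(-38) = -13205/29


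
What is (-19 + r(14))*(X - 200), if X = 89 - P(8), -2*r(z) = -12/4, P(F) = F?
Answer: 4165/2 ≈ 2082.5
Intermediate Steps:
r(z) = 3/2 (r(z) = -(-6)/4 = -1/2*(-3) = 3/2)
X = 81 (X = 89 - 1*8 = 89 - 8 = 81)
(-19 + r(14))*(X - 200) = (-19 + 3/2)*(81 - 200) = -35/2*(-119) = 4165/2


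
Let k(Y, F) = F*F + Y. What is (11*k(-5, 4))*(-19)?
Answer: -2299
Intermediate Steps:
k(Y, F) = Y + F² (k(Y, F) = F² + Y = Y + F²)
(11*k(-5, 4))*(-19) = (11*(-5 + 4²))*(-19) = (11*(-5 + 16))*(-19) = (11*11)*(-19) = 121*(-19) = -2299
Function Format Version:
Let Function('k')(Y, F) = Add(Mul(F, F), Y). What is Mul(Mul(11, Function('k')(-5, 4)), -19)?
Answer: -2299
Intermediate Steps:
Function('k')(Y, F) = Add(Y, Pow(F, 2)) (Function('k')(Y, F) = Add(Pow(F, 2), Y) = Add(Y, Pow(F, 2)))
Mul(Mul(11, Function('k')(-5, 4)), -19) = Mul(Mul(11, Add(-5, Pow(4, 2))), -19) = Mul(Mul(11, Add(-5, 16)), -19) = Mul(Mul(11, 11), -19) = Mul(121, -19) = -2299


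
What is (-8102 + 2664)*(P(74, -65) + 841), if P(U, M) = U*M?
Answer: 21583422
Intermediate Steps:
P(U, M) = M*U
(-8102 + 2664)*(P(74, -65) + 841) = (-8102 + 2664)*(-65*74 + 841) = -5438*(-4810 + 841) = -5438*(-3969) = 21583422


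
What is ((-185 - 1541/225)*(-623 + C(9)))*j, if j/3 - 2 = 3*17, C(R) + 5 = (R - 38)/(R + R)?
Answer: 12963807367/675 ≈ 1.9206e+7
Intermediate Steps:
C(R) = -5 + (-38 + R)/(2*R) (C(R) = -5 + (R - 38)/(R + R) = -5 + (-38 + R)/((2*R)) = -5 + (-38 + R)*(1/(2*R)) = -5 + (-38 + R)/(2*R))
j = 159 (j = 6 + 3*(3*17) = 6 + 3*51 = 6 + 153 = 159)
((-185 - 1541/225)*(-623 + C(9)))*j = ((-185 - 1541/225)*(-623 + (-9/2 - 19/9)))*159 = -43166*(-623 - 119/18)/225*159 = -43166/225*(-11333/18)*159 = (244600139/2025)*159 = 12963807367/675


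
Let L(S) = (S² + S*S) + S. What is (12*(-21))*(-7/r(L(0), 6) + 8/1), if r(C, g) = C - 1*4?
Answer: -2457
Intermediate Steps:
L(S) = S + 2*S² (L(S) = (S² + S²) + S = 2*S² + S = S + 2*S²)
r(C, g) = -4 + C (r(C, g) = C - 4 = -4 + C)
(12*(-21))*(-7/r(L(0), 6) + 8/1) = (12*(-21))*(-7/(-4 + 0*(1 + 2*0)) + 8/1) = -252*(-7/(-4 + 0*(1 + 0)) + 8*1) = -252*(-7/(-4 + 0*1) + 8) = -252*(-7/(-4 + 0) + 8) = -252*(-7/(-4) + 8) = -252*(-7*(-¼) + 8) = -252*(7/4 + 8) = -252*39/4 = -2457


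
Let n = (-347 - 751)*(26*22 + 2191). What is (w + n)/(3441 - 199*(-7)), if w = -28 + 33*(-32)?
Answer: -1517429/2417 ≈ -627.82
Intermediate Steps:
w = -1084 (w = -28 - 1056 = -1084)
n = -3033774 (n = -1098*(572 + 2191) = -1098*2763 = -3033774)
(w + n)/(3441 - 199*(-7)) = (-1084 - 3033774)/(3441 - 199*(-7)) = -3034858/(3441 + 1393) = -3034858/4834 = -3034858*1/4834 = -1517429/2417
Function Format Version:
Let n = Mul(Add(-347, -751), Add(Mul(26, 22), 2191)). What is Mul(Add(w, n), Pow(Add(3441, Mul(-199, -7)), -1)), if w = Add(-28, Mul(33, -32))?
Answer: Rational(-1517429, 2417) ≈ -627.82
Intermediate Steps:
w = -1084 (w = Add(-28, -1056) = -1084)
n = -3033774 (n = Mul(-1098, Add(572, 2191)) = Mul(-1098, 2763) = -3033774)
Mul(Add(w, n), Pow(Add(3441, Mul(-199, -7)), -1)) = Mul(Add(-1084, -3033774), Pow(Add(3441, Mul(-199, -7)), -1)) = Mul(-3034858, Pow(Add(3441, 1393), -1)) = Mul(-3034858, Pow(4834, -1)) = Mul(-3034858, Rational(1, 4834)) = Rational(-1517429, 2417)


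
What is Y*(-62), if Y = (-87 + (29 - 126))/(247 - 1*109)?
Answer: 248/3 ≈ 82.667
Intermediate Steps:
Y = -4/3 (Y = (-87 - 97)/(247 - 109) = -184/138 = -184*1/138 = -4/3 ≈ -1.3333)
Y*(-62) = -4/3*(-62) = 248/3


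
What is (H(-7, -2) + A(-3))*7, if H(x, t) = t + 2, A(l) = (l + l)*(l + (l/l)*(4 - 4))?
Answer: 126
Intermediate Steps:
A(l) = 2*l² (A(l) = (2*l)*(l + 1*0) = (2*l)*(l + 0) = (2*l)*l = 2*l²)
H(x, t) = 2 + t
(H(-7, -2) + A(-3))*7 = ((2 - 2) + 2*(-3)²)*7 = (0 + 2*9)*7 = (0 + 18)*7 = 18*7 = 126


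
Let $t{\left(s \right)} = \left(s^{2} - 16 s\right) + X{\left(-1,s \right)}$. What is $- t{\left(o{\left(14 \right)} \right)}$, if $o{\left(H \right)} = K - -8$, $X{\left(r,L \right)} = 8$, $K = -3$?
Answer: $47$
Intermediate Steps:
$o{\left(H \right)} = 5$ ($o{\left(H \right)} = -3 - -8 = -3 + 8 = 5$)
$t{\left(s \right)} = 8 + s^{2} - 16 s$ ($t{\left(s \right)} = \left(s^{2} - 16 s\right) + 8 = 8 + s^{2} - 16 s$)
$- t{\left(o{\left(14 \right)} \right)} = - (8 + 5^{2} - 80) = - (8 + 25 - 80) = \left(-1\right) \left(-47\right) = 47$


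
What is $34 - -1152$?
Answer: $1186$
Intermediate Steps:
$34 - -1152 = 34 + 1152 = 1186$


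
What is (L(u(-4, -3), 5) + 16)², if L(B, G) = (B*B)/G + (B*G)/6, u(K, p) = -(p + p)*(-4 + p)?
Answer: 2785561/25 ≈ 1.1142e+5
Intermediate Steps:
u(K, p) = -2*p*(-4 + p)
L(B, G) = B²/G + B*G/6 (L(B, G) = B²/G + (B*G)*(⅙) = B²/G + B*G/6)
(L(u(-4, -3), 5) + 16)² = (((2*(-3)*(4 - 1*(-3)))²/5 + (⅙)*(2*(-3)*(4 - 1*(-3)))*5) + 16)² = (((2*(-3)*(4 + 3))²*(⅕) + (⅙)*(2*(-3)*(4 + 3))*5) + 16)² = (((2*(-3)*7)²*(⅕) + (⅙)*(2*(-3)*7)*5) + 16)² = (((-42)²*(⅕) + (⅙)*(-42)*5) + 16)² = ((1764*(⅕) - 35) + 16)² = ((1764/5 - 35) + 16)² = (1589/5 + 16)² = (1669/5)² = 2785561/25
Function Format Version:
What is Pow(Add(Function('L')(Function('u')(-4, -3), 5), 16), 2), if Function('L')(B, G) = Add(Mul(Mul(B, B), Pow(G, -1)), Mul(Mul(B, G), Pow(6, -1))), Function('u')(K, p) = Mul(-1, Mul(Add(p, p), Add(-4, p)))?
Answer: Rational(2785561, 25) ≈ 1.1142e+5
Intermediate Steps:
Function('u')(K, p) = Mul(-2, p, Add(-4, p)) (Function('u')(K, p) = Mul(-1, Mul(Mul(2, p), Add(-4, p))) = Mul(-1, Mul(2, p, Add(-4, p))) = Mul(-2, p, Add(-4, p)))
Function('L')(B, G) = Add(Mul(Pow(B, 2), Pow(G, -1)), Mul(Rational(1, 6), B, G)) (Function('L')(B, G) = Add(Mul(Pow(B, 2), Pow(G, -1)), Mul(Mul(B, G), Rational(1, 6))) = Add(Mul(Pow(B, 2), Pow(G, -1)), Mul(Rational(1, 6), B, G)))
Pow(Add(Function('L')(Function('u')(-4, -3), 5), 16), 2) = Pow(Add(Add(Mul(Pow(Mul(2, -3, Add(4, Mul(-1, -3))), 2), Pow(5, -1)), Mul(Rational(1, 6), Mul(2, -3, Add(4, Mul(-1, -3))), 5)), 16), 2) = Pow(Add(Add(Mul(Pow(Mul(2, -3, Add(4, 3)), 2), Rational(1, 5)), Mul(Rational(1, 6), Mul(2, -3, Add(4, 3)), 5)), 16), 2) = Pow(Add(Add(Mul(Pow(Mul(2, -3, 7), 2), Rational(1, 5)), Mul(Rational(1, 6), Mul(2, -3, 7), 5)), 16), 2) = Pow(Add(Add(Mul(Pow(-42, 2), Rational(1, 5)), Mul(Rational(1, 6), -42, 5)), 16), 2) = Pow(Add(Add(Mul(1764, Rational(1, 5)), -35), 16), 2) = Pow(Add(Add(Rational(1764, 5), -35), 16), 2) = Pow(Add(Rational(1589, 5), 16), 2) = Pow(Rational(1669, 5), 2) = Rational(2785561, 25)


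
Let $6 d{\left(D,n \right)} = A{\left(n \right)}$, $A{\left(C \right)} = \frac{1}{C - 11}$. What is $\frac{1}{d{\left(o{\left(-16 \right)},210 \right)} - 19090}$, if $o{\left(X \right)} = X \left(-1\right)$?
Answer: $- \frac{1194}{22793459} \approx -5.2383 \cdot 10^{-5}$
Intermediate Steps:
$A{\left(C \right)} = \frac{1}{-11 + C}$
$o{\left(X \right)} = - X$
$d{\left(D,n \right)} = \frac{1}{6 \left(-11 + n\right)}$
$\frac{1}{d{\left(o{\left(-16 \right)},210 \right)} - 19090} = \frac{1}{\frac{1}{6 \left(-11 + 210\right)} - 19090} = \frac{1}{\frac{1}{6 \cdot 199} - 19090} = \frac{1}{\frac{1}{6} \cdot \frac{1}{199} - 19090} = \frac{1}{\frac{1}{1194} - 19090} = \frac{1}{- \frac{22793459}{1194}} = - \frac{1194}{22793459}$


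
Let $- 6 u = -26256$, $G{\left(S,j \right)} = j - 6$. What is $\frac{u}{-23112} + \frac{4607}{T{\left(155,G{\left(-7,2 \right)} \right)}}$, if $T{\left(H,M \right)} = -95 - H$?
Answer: $- \frac{13446373}{722250} \approx -18.617$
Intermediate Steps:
$G{\left(S,j \right)} = -6 + j$
$u = 4376$ ($u = \left(- \frac{1}{6}\right) \left(-26256\right) = 4376$)
$\frac{u}{-23112} + \frac{4607}{T{\left(155,G{\left(-7,2 \right)} \right)}} = \frac{4376}{-23112} + \frac{4607}{-95 - 155} = 4376 \left(- \frac{1}{23112}\right) + \frac{4607}{-95 - 155} = - \frac{547}{2889} + \frac{4607}{-250} = - \frac{547}{2889} + 4607 \left(- \frac{1}{250}\right) = - \frac{547}{2889} - \frac{4607}{250} = - \frac{13446373}{722250}$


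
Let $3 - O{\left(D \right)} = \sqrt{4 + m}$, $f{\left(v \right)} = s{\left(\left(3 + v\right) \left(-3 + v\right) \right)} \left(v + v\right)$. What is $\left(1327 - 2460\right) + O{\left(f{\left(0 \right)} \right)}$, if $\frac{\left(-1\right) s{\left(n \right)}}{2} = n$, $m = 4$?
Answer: $-1130 - 2 \sqrt{2} \approx -1132.8$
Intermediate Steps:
$s{\left(n \right)} = - 2 n$
$f{\left(v \right)} = - 4 v \left(-3 + v\right) \left(3 + v\right)$ ($f{\left(v \right)} = - 2 \left(3 + v\right) \left(-3 + v\right) \left(v + v\right) = - 2 \left(-3 + v\right) \left(3 + v\right) 2 v = - 4 v \left(-3 + v\right) \left(3 + v\right)$)
$O{\left(D \right)} = 3 - 2 \sqrt{2}$ ($O{\left(D \right)} = 3 - \sqrt{4 + 4} = 3 - \sqrt{8} = 3 - 2 \sqrt{2}$)
$\left(1327 - 2460\right) + O{\left(f{\left(0 \right)} \right)} = \left(1327 - 2460\right) + \left(3 - 2 \sqrt{2}\right) = -1133 + \left(3 - 2 \sqrt{2}\right) = -1130 - 2 \sqrt{2}$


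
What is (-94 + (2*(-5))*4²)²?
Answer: 64516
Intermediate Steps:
(-94 + (2*(-5))*4²)² = (-94 - 10*16)² = (-94 - 160)² = (-254)² = 64516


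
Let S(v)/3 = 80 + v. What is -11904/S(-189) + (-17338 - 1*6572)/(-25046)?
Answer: 50994359/1365007 ≈ 37.358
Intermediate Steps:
S(v) = 240 + 3*v (S(v) = 3*(80 + v) = 240 + 3*v)
-11904/S(-189) + (-17338 - 1*6572)/(-25046) = -11904/(240 + 3*(-189)) + (-17338 - 1*6572)/(-25046) = -11904/(240 - 567) + (-17338 - 6572)*(-1/25046) = -11904/(-327) - 23910*(-1/25046) = -11904*(-1/327) + 11955/12523 = 3968/109 + 11955/12523 = 50994359/1365007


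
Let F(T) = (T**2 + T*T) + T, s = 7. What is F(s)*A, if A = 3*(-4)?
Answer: -1260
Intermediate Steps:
F(T) = T + 2*T**2 (F(T) = (T**2 + T**2) + T = 2*T**2 + T = T + 2*T**2)
A = -12
F(s)*A = (7*(1 + 2*7))*(-12) = (7*(1 + 14))*(-12) = (7*15)*(-12) = 105*(-12) = -1260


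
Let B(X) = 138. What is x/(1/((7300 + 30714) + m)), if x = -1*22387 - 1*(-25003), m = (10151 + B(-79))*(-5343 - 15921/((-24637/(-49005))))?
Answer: -24540767554992816/24637 ≈ -9.9609e+11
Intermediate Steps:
m = -9381963903744/24637 (m = (10151 + 138)*(-5343 - 15921/((-24637/(-49005)))) = 10289*(-5343 - 15921/((-24637*(-1/49005)))) = 10289*(-5343 - 15921/24637/49005) = 10289*(-5343 - 15921*49005/24637) = 10289*(-5343 - 780208605/24637) = 10289*(-911844096/24637) = -9381963903744/24637 ≈ -3.8081e+8)
x = 2616 (x = -22387 + 25003 = 2616)
x/(1/((7300 + 30714) + m)) = 2616/(1/((7300 + 30714) - 9381963903744/24637)) = 2616/(1/(38014 - 9381963903744/24637)) = 2616/(1/(-9381027352826/24637)) = 2616/(-24637/9381027352826) = 2616*(-9381027352826/24637) = -24540767554992816/24637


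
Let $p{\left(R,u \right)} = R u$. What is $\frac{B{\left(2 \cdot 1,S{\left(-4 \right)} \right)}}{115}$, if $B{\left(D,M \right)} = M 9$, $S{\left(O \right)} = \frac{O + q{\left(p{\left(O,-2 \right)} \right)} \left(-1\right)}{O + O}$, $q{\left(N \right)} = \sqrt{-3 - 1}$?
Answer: $\frac{9}{230} + \frac{9 i}{460} \approx 0.03913 + 0.019565 i$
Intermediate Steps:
$q{\left(N \right)} = 2 i$ ($q{\left(N \right)} = \sqrt{-4} = 2 i$)
$S{\left(O \right)} = \frac{O - 2 i}{2 O}$ ($S{\left(O \right)} = \frac{O + 2 i \left(-1\right)}{O + O} = \frac{O - 2 i}{2 O}$)
$B{\left(D,M \right)} = 9 M$
$\frac{B{\left(2 \cdot 1,S{\left(-4 \right)} \right)}}{115} = \frac{9 \frac{\frac{1}{2} \left(-4\right) - i}{-4}}{115} = 9 \left(- \frac{-2 - i}{4}\right) \frac{1}{115} = 9 \left(\frac{1}{2} + \frac{i}{4}\right) \frac{1}{115} = \left(\frac{9}{2} + \frac{9 i}{4}\right) \frac{1}{115} = \frac{9}{230} + \frac{9 i}{460}$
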